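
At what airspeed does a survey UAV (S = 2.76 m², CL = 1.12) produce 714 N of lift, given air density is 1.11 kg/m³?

v = 20.4 m/s

L = ½ρv²S·CL ⇒ v = √(2L/(ρ·S·CL))
v = √(2 × 714 / (1.11 × 2.76 × 1.12)) = √416.2 = 20.4 m/s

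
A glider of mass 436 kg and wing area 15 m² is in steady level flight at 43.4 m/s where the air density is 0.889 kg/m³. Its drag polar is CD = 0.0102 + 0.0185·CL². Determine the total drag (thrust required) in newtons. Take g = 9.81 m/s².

Level flight ⇒ L = W = m·g = 436 × 9.81 = 4277.2 N.
Dynamic pressure q = 0.5 × 0.889 × 43.4² = 837.2 Pa.
Required CL = L/(qS) = 4277.2/(837.2·15) = 0.3406.
CD = 0.0102 + 0.0185 × 0.3406² = 0.01235.
D = q·S·CD = 837.2 × 15 × 0.01235 = 155 N

D = 155 N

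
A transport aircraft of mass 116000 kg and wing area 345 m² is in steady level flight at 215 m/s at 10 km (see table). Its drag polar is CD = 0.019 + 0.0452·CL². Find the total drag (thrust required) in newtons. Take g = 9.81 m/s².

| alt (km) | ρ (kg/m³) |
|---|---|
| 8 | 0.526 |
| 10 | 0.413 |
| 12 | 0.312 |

At 10 km, from the table: ρ = 0.413 kg/m³.
In steady level flight, lift balances weight: W = mg = 116000 × 9.81 = 1.138×10^6 N.
q = ½ρv² = ½ × 0.413 × 215² = 9545 Pa.
CL = W/(q·S) = 1.138×10^6 / (9545 × 345) = 0.3456.
CD = 0.019 + 0.0452 × 0.3456² = 0.0244.
D = q·S·CD = 9545 × 345 × 0.0244 = 80340 N

D = 80300 N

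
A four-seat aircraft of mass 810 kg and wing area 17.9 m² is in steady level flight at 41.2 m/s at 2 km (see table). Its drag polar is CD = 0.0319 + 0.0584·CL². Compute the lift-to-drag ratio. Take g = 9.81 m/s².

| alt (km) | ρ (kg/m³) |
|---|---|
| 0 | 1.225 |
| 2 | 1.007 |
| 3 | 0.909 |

At 2 km, from the table: ρ = 1.007 kg/m³.
Level flight ⇒ L = W = m·g = 810 × 9.81 = 7946.1 N.
q = ½ρv² = ½ × 1.007 × 41.2² = 854.7 Pa.
Required CL = L/(qS) = 7946.1/(854.7·17.9) = 0.5194.
CD = 0.0319 + 0.0584 × 0.5194² = 0.04766.
L/D = CL/CD = 0.5194 / 0.04766 = 10.9

L/D = 10.9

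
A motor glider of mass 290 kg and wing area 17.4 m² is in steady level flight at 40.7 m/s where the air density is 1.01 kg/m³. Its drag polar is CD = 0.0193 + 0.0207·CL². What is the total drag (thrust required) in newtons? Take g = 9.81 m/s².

Level flight ⇒ L = W = m·g = 290 × 9.81 = 2844.9 N.
Dynamic pressure q = 0.5 × 1.01 × 40.7² = 836.5 Pa.
CL = 2W/(ρv²S) = 2×2844.9/(1.01×40.7²×17.4) = 0.1955.
CD = 0.0193 + 0.0207 × 0.1955² = 0.02009.
D = q·S·CD = 836.5 × 17.4 × 0.02009 = 292.4 N

D = 292 N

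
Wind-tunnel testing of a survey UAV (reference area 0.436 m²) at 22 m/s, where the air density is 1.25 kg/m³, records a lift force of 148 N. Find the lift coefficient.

CL = 1.12

From L = ½ρv²S·CL, rearranging gives CL = 2L/(ρv²S).
CL = 2 × 148 / (1.25 × 22² × 0.436) = 1.12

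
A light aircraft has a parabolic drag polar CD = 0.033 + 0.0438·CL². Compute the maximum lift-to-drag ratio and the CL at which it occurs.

For CD = CD0 + K·CL², (L/D)max occurs at CL* = √(CD0/K) and equals 1/(2√(K·CD0)).
(L/D)max = 1/(2√(0.0438 × 0.033)) = 1/(2 × 0.03802) = 13.2
CL* = √(0.033/0.0438) = 0.868

(L/D)max = 13.2, at CL = 0.868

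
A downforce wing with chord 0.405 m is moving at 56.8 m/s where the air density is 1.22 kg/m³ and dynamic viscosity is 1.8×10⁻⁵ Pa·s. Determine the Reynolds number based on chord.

Re = ρ·v·c/μ = 1.22 × 56.8 × 0.405 / (1.8×10⁻⁵) = 1.56×10^6

Re = 1.56×10^6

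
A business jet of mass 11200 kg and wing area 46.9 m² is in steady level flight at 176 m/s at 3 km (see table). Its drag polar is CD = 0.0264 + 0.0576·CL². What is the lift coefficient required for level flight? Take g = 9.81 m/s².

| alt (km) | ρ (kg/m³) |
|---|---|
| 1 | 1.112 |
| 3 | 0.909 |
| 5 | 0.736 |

CL = 0.166

At 3 km, from the table: ρ = 0.909 kg/m³.
Level flight ⇒ L = W = m·g = 11200 × 9.81 = 1.0987×10^5 N.
Dynamic pressure q = 0.5 × 0.909 × 176² = 14080 Pa.
CL = 2W/(ρv²S) = 2×1.0987×10^5/(0.909×176²×46.9) = 0.1664.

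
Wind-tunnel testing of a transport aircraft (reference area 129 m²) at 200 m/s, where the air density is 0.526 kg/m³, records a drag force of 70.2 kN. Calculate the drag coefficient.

From D = ½ρv²S·CD, rearranging gives CD = 2D/(ρv²S).
CD = 2 × 70200 / (0.526 × 200² × 129) = 0.0517

CD = 0.0517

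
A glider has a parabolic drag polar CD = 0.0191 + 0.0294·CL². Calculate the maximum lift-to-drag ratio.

(L/D)max = 21.1

For CD = CD0 + K·CL², (L/D)max occurs at CL* = √(CD0/K) and equals 1/(2√(K·CD0)).
(L/D)max = 1/(2√(0.0294 × 0.0191)) = 1/(2 × 0.0237) = 21.1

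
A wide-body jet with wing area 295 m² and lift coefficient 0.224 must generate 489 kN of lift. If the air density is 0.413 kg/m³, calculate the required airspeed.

v = 189 m/s

L = ½ρv²S·CL ⇒ v = √(2L/(ρ·S·CL))
v = √(2 × 4.89×10^5 / (0.413 × 295 × 0.224)) = √35840 = 189 m/s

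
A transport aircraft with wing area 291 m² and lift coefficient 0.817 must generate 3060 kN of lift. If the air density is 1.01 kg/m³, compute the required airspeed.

L = ½ρv²S·CL ⇒ v = √(2L/(ρ·S·CL))
v = √(2 × 3.06×10^6 / (1.01 × 291 × 0.817)) = √25490 = 160 m/s

v = 160 m/s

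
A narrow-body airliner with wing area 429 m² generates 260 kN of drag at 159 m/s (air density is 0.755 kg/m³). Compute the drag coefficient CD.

From D = ½ρv²S·CD, rearranging gives CD = 2D/(ρv²S).
CD = 2 × 2.6×10^5 / (0.755 × 159² × 429) = 0.0635

CD = 0.0635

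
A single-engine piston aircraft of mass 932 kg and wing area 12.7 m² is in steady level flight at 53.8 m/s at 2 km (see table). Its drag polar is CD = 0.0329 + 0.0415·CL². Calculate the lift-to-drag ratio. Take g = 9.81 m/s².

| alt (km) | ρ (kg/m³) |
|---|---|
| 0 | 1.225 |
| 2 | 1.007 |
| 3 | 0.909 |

At 2 km, from the table: ρ = 1.007 kg/m³.
Weight W = mg = 932 × 9.81 = 9142.9 N; in level flight L = W.
q = ½ρv² = ½ × 1.007 × 53.8² = 1457 Pa.
Required CL = L/(qS) = 9142.9/(1457·12.7) = 0.494.
CD = 0.0329 + 0.0415 × 0.494² = 0.04303.
L/D = CL/CD = 0.494 / 0.04303 = 11.5

L/D = 11.5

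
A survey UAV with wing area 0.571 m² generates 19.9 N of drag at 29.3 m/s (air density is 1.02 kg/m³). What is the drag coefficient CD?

From D = ½ρv²S·CD, rearranging gives CD = 2D/(ρv²S).
CD = 2 × 19.9 / (1.02 × 29.3² × 0.571) = 0.0796

CD = 0.0796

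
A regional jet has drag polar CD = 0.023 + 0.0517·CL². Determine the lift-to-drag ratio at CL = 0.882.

CD = 0.023 + 0.0517 × 0.882² = 0.06322
L/D = CL/CD = 0.882 / 0.06322 = 14

L/D = 14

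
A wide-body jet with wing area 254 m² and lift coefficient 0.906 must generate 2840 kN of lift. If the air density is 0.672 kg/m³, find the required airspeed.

v = 192 m/s

L = ½ρv²S·CL ⇒ v = √(2L/(ρ·S·CL))
v = √(2 × 2.84×10^6 / (0.672 × 254 × 0.906)) = √36730 = 192 m/s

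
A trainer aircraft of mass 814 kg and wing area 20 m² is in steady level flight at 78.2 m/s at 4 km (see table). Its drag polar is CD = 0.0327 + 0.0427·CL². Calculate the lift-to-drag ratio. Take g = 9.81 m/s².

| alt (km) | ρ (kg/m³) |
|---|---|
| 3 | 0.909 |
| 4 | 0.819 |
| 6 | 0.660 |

At 4 km, from the table: ρ = 0.819 kg/m³.
Weight W = mg = 814 × 9.81 = 7985.3 N; in level flight L = W.
Dynamic pressure q = 0.5 × 0.819 × 78.2² = 2504 Pa.
CL = 2W/(ρv²S) = 2×7985.3/(0.819×78.2²×20) = 0.1594.
CD = 0.0327 + 0.0427 × 0.1594² = 0.03379.
L/D = CL/CD = 0.1594 / 0.03379 = 4.72

L/D = 4.72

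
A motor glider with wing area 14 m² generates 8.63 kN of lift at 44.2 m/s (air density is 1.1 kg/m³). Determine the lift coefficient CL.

From L = ½ρv²S·CL, rearranging gives CL = 2L/(ρv²S).
CL = 2 × 8630 / (1.1 × 44.2² × 14) = 0.574

CL = 0.574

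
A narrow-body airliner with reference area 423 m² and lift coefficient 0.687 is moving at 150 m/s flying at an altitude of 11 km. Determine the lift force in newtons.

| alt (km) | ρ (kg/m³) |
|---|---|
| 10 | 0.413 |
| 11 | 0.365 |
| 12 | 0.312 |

At 11 km, from the table: ρ = 0.365 kg/m³.
L = ½ρv²S·CL = ½ × 0.365 × 150² × 423 × 0.687 = 1.19×10^6 N ≈ 1190 kN

L = 1.19×10^6 N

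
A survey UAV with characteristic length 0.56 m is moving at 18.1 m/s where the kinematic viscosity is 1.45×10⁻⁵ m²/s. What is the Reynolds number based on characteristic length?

Re = 6.99×10^5

Re = v·c/ν = 18.1 × 0.56 / (1.45×10⁻⁵) = 6.99×10^5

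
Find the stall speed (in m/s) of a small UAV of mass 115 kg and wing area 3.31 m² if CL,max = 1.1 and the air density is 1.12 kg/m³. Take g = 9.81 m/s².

V_stall = 23.5 m/s

Weight W = mg = 115 × 9.81 = 1128 N.
From L = ½ρV²S·CL,max = W: V_stall = √(2W/(ρSCL,max)) = √(2·1128/(1.12·3.31·1.1))
V_stall = √553.3 = 23.5 m/s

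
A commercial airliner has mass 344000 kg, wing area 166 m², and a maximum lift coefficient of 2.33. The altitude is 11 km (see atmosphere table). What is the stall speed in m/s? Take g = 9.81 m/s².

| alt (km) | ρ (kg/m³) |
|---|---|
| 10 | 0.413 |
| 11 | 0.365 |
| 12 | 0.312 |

At 11 km, from the table: ρ = 0.365 kg/m³.
Weight W = mg = 344000 × 9.81 = 3.375×10^6 N.
From L = ½ρV²S·CL,max = W: V_stall = √(2W/(ρSCL,max)) = √(2·3.375×10^6/(0.365·166·2.33))
V_stall = √47810 = 219 m/s

V_stall = 219 m/s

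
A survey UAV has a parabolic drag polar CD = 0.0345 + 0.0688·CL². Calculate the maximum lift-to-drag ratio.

For CD = CD0 + K·CL², (L/D)max occurs at CL* = √(CD0/K) and equals 1/(2√(K·CD0)).
(L/D)max = 1/(2√(0.0688 × 0.0345)) = 1/(2 × 0.04872) = 10.3

(L/D)max = 10.3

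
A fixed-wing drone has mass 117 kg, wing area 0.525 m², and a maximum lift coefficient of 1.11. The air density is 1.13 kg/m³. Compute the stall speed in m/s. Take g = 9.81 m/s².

V_stall = 59 m/s

Weight W = mg = 117 × 9.81 = 1148 N.
From L = ½ρV²S·CL,max = W: V_stall = √(2W/(ρSCL,max)) = √(2·1148/(1.13·0.525·1.11))
V_stall = √3486 = 59 m/s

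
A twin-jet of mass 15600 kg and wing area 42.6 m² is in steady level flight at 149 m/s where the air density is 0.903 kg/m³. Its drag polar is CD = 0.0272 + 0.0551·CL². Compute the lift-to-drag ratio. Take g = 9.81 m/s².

Level flight ⇒ L = W = m·g = 15600 × 9.81 = 1.5304×10^5 N.
q = ½ρv² = ½ × 0.903 × 149² = 10020 Pa.
CL = W/(q·S) = 1.5304×10^5 / (10020 × 42.6) = 0.3584.
CD = 0.0272 + 0.0551 × 0.3584² = 0.03428.
L/D = CL/CD = 0.3584 / 0.03428 = 10.5

L/D = 10.5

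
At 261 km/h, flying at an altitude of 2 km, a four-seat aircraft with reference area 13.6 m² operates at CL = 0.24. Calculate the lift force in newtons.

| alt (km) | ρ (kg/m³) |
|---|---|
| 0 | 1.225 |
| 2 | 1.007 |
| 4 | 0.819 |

L = 8640 N

At 2 km, from the table: ρ = 1.007 kg/m³.
Convert speed: v = 261 km/h ÷ 3.6 = 72.5 m/s.
Dynamic pressure q = ½ρv² = ½ × 1.007 × 72.5² = 2647 Pa.
L = q·S·CL = 2647 × 13.6 × 0.24 = 8640 N ≈ 8.64 kN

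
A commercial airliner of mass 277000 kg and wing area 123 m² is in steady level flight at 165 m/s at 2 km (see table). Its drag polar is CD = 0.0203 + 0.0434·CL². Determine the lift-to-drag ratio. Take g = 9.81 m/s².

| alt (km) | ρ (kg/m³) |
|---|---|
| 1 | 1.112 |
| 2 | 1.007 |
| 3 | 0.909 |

At 2 km, from the table: ρ = 1.007 kg/m³.
Weight W = mg = 277000 × 9.81 = 2.7174×10^6 N; in level flight L = W.
q = ½ρv² = ½ × 1.007 × 165² = 13710 Pa.
CL = W/(q·S) = 2.7174×10^6 / (13710 × 123) = 1.612.
CD = 0.0203 + 0.0434 × 1.612² = 0.133.
L/D = CL/CD = 1.612 / 0.133 = 12.1

L/D = 12.1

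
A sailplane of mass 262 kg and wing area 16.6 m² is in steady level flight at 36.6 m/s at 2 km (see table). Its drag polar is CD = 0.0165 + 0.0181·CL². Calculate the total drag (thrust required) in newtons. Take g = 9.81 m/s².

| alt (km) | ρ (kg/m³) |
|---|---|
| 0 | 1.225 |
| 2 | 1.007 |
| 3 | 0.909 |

D = 195 N

At 2 km, from the table: ρ = 1.007 kg/m³.
Weight W = mg = 262 × 9.81 = 2570.2 N; in level flight L = W.
q = ½ρv² = ½ × 1.007 × 36.6² = 674.5 Pa.
Required CL = L/(qS) = 2570.2/(674.5·16.6) = 0.2296.
CD = 0.0165 + 0.0181 × 0.2296² = 0.01745.
D = q·S·CD = 674.5 × 16.6 × 0.01745 = 195.4 N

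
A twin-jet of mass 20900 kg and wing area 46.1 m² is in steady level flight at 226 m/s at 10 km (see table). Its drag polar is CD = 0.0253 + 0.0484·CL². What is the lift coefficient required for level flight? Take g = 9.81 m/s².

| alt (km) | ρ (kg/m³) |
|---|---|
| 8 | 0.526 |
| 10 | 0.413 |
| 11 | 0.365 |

At 10 km, from the table: ρ = 0.413 kg/m³.
In steady level flight, lift balances weight: W = mg = 20900 × 9.81 = 2.0503×10^5 N.
Dynamic pressure q = 0.5 × 0.413 × 226² = 10550 Pa.
Required CL = L/(qS) = 2.0503×10^5/(10550·46.1) = 0.4217.

CL = 0.422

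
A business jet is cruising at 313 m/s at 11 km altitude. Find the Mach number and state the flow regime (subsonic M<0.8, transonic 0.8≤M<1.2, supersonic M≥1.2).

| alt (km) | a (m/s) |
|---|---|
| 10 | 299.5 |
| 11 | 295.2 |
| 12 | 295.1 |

At 11 km, from the table: a = 295.2 m/s.
M = v/a = 313 / 295.2 = 1.06
M = 1.06 → transonic.

M = 1.06 (transonic)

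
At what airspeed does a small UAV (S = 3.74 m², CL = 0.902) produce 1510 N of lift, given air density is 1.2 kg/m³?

v = 27.3 m/s

L = ½ρv²S·CL ⇒ v = √(2L/(ρ·S·CL))
v = √(2 × 1510 / (1.2 × 3.74 × 0.902)) = √746 = 27.3 m/s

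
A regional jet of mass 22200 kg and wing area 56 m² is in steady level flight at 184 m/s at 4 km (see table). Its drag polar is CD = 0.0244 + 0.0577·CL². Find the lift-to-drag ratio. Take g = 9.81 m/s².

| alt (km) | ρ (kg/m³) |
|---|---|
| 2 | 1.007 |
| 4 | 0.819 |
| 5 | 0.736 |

At 4 km, from the table: ρ = 0.819 kg/m³.
Level flight ⇒ L = W = m·g = 22200 × 9.81 = 2.1778×10^5 N.
Dynamic pressure q = 0.5 × 0.819 × 184² = 13860 Pa.
CL = W/(q·S) = 2.1778×10^5 / (13860 × 56) = 0.2805.
CD = 0.0244 + 0.0577 × 0.2805² = 0.02894.
L/D = CL/CD = 0.2805 / 0.02894 = 9.69

L/D = 9.69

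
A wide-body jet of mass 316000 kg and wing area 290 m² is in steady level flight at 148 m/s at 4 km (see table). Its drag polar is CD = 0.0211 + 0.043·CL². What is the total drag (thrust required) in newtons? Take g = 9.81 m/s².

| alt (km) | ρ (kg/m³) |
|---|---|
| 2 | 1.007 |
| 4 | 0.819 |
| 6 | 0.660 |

At 4 km, from the table: ρ = 0.819 kg/m³.
Level flight ⇒ L = W = m·g = 316000 × 9.81 = 3.1×10^6 N.
Dynamic pressure q = 0.5 × 0.819 × 148² = 8970 Pa.
Required CL = L/(qS) = 3.1×10^6/(8970·290) = 1.192.
CD = 0.0211 + 0.043 × 1.192² = 0.08217.
D = q·S·CD = 8970 × 290 × 0.08217 = 2.137×10^5 N

D = 2.14×10^5 N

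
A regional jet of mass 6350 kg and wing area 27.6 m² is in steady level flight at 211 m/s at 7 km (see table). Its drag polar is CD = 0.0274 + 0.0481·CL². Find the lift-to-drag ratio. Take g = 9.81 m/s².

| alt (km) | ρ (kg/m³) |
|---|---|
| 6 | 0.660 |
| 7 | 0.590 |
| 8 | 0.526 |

At 7 km, from the table: ρ = 0.590 kg/m³.
Weight W = mg = 6350 × 9.81 = 62294 N; in level flight L = W.
q = ½ρv² = ½ × 0.59 × 211² = 13130 Pa.
Required CL = L/(qS) = 62294/(13130·27.6) = 0.1718.
CD = 0.0274 + 0.0481 × 0.1718² = 0.02882.
L/D = CL/CD = 0.1718 / 0.02882 = 5.96

L/D = 5.96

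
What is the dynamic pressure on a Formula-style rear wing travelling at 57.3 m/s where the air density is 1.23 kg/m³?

q = ½ρv² = ½ × 1.23 × 57.3² = 2020 Pa

q = 2020 Pa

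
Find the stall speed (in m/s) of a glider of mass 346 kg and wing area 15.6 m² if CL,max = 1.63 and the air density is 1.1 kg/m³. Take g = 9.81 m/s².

V_stall = 15.6 m/s

Stall occurs when L = W at CL,max. W = mg = 346 × 9.81 = 3394 N.
From L = ½ρV²S·CL,max = W: V_stall = √(2W/(ρSCL,max)) = √(2·3394/(1.1·15.6·1.63))
V_stall = √242.7 = 15.6 m/s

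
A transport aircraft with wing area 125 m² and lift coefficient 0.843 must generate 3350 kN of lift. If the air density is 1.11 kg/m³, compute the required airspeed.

L = ½ρv²S·CL ⇒ v = √(2L/(ρ·S·CL))
v = √(2 × 3.35×10^6 / (1.11 × 125 × 0.843)) = √57280 = 239 m/s

v = 239 m/s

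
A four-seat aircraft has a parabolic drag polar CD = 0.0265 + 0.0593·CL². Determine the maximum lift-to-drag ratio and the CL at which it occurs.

(L/D)max = 12.6, at CL = 0.668

For CD = CD0 + K·CL², (L/D)max occurs at CL* = √(CD0/K) and equals 1/(2√(K·CD0)).
(L/D)max = 1/(2√(0.0593 × 0.0265)) = 1/(2 × 0.03964) = 12.6
CL* = √(0.0265/0.0593) = 0.668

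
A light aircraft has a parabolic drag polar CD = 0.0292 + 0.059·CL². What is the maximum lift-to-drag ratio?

For CD = CD0 + K·CL², (L/D)max occurs at CL* = √(CD0/K) and equals 1/(2√(K·CD0)).
(L/D)max = 1/(2√(0.059 × 0.0292)) = 1/(2 × 0.04151) = 12

(L/D)max = 12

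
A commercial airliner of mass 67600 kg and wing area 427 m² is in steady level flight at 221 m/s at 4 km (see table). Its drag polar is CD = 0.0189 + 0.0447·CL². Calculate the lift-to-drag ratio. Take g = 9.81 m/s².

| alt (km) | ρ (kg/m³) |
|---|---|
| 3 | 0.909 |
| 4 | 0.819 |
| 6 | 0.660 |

At 4 km, from the table: ρ = 0.819 kg/m³.
Level flight ⇒ L = W = m·g = 67600 × 9.81 = 6.6316×10^5 N.
Dynamic pressure q = 0.5 × 0.819 × 221² = 20000 Pa.
CL = 2W/(ρv²S) = 2×6.6316×10^5/(0.819×221²×427) = 0.07765.
CD = 0.0189 + 0.0447 × 0.07765² = 0.01917.
L/D = CL/CD = 0.07765 / 0.01917 = 4.05

L/D = 4.05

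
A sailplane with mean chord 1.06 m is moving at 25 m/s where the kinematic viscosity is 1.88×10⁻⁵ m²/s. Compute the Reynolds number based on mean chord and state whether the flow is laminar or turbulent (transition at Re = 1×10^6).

Re = 1.41×10^6 (turbulent)

Re = v·c/ν = 25 × 1.06 / (1.88×10⁻⁵) = 1.41×10^6
Since 1.41×10^6 > 1×10^6, the flow is turbulent.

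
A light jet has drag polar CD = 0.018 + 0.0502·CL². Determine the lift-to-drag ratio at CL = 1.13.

L/D = 13.8

CD = 0.018 + 0.0502 × 1.13² = 0.0821
L/D = CL/CD = 1.13 / 0.0821 = 13.8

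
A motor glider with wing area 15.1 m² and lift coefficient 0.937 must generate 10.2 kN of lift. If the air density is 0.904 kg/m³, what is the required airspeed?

v = 39.9 m/s

L = ½ρv²S·CL ⇒ v = √(2L/(ρ·S·CL))
v = √(2 × 10200 / (0.904 × 15.1 × 0.937)) = √1595 = 39.9 m/s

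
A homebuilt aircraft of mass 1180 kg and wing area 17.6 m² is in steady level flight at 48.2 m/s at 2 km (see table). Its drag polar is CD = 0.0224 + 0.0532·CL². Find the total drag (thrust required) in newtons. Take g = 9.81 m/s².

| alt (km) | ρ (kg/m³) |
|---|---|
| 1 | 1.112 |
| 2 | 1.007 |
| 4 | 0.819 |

At 2 km, from the table: ρ = 1.007 kg/m³.
Level flight ⇒ L = W = m·g = 1180 × 9.81 = 11576 N.
Dynamic pressure q = 0.5 × 1.007 × 48.2² = 1170 Pa.
Required CL = L/(qS) = 11576/(1170·17.6) = 0.5623.
CD = 0.0224 + 0.0532 × 0.5623² = 0.03922.
D = q·S·CD = 1170 × 17.6 × 0.03922 = 807.4 N

D = 807 N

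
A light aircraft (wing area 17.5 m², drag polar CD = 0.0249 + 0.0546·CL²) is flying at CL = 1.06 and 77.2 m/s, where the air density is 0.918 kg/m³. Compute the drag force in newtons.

D = 4130 N

CD = 0.0249 + 0.0546 × 1.06² = 0.08625
D = ½ρv²S·CD = ½ × 0.918 × 77.2² × 17.5 × 0.08625 = 4130 N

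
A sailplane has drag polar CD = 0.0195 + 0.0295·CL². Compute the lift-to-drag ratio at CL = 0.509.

CD = 0.0195 + 0.0295 × 0.509² = 0.02714
L/D = CL/CD = 0.509 / 0.02714 = 18.8

L/D = 18.8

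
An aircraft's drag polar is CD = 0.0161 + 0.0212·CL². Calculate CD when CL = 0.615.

CD = 0.0161 + 0.0212 × 0.615² = 0.0161 + 0.008018 = 0.0241

CD = 0.0241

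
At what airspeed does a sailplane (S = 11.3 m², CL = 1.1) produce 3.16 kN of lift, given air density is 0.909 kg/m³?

L = ½ρv²S·CL ⇒ v = √(2L/(ρ·S·CL))
v = √(2 × 3160 / (0.909 × 11.3 × 1.1)) = √559.3 = 23.7 m/s

v = 23.7 m/s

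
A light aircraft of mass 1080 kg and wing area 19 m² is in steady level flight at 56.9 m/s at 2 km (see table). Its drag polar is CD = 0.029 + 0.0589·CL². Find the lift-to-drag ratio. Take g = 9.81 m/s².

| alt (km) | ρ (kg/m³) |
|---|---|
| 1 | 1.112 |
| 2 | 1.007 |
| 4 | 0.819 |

At 2 km, from the table: ρ = 1.007 kg/m³.
In steady level flight, lift balances weight: W = mg = 1080 × 9.81 = 10595 N.
Dynamic pressure q = 0.5 × 1.007 × 56.9² = 1630 Pa.
CL = W/(q·S) = 10595 / (1630 × 19) = 0.3421.
CD = 0.029 + 0.0589 × 0.3421² = 0.03589.
L/D = CL/CD = 0.3421 / 0.03589 = 9.53

L/D = 9.53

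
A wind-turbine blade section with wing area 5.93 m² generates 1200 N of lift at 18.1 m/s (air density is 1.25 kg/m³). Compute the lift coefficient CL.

CL = 0.988

From L = ½ρv²S·CL, rearranging gives CL = 2L/(ρv²S).
CL = 2 × 1200 / (1.25 × 18.1² × 5.93) = 0.988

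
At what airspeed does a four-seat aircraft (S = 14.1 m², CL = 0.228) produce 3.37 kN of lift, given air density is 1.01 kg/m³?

L = ½ρv²S·CL ⇒ v = √(2L/(ρ·S·CL))
v = √(2 × 3370 / (1.01 × 14.1 × 0.228)) = √2076 = 45.6 m/s

v = 45.6 m/s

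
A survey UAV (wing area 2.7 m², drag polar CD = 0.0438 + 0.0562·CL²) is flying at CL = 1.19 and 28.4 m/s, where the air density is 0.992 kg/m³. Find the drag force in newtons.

CD = 0.0438 + 0.0562 × 1.19² = 0.1234
D = ½ρv²S·CD = ½ × 0.992 × 28.4² × 2.7 × 0.1234 = 133 N

D = 133 N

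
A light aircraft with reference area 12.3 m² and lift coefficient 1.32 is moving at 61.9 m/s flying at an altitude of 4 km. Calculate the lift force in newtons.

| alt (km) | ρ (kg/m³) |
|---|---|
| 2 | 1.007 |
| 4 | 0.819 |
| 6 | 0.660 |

At 4 km, from the table: ρ = 0.819 kg/m³.
L = ½ρv²S·CL = ½ × 0.819 × 61.9² × 12.3 × 1.32 = 25500 N ≈ 25.5 kN

L = 25500 N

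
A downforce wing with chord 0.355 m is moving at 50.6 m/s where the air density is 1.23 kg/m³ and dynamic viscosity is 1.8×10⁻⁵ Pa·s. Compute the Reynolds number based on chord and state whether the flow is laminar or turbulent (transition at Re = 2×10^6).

Re = ρ·v·c/μ = 1.23 × 50.6 × 0.355 / (1.8×10⁻⁵) = 1.23×10^6
Since 1.23×10^6 < 2×10^6, the flow is laminar.

Re = 1.23×10^6 (laminar)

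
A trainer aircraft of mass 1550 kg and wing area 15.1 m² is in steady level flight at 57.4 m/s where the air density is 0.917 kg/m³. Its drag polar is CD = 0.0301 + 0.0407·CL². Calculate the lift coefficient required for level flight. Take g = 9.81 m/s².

Weight W = mg = 1550 × 9.81 = 15206 N; in level flight L = W.
q = ½ρv² = ½ × 0.917 × 57.4² = 1511 Pa.
Required CL = L/(qS) = 15206/(1511·15.1) = 0.6666.

CL = 0.667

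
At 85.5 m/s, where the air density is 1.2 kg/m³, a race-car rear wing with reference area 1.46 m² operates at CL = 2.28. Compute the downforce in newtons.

L = ½ρv²S·CL = ½ × 1.2 × 85.5² × 1.46 × 2.28 = 14600 N ≈ 14.6 kN

L = 14600 N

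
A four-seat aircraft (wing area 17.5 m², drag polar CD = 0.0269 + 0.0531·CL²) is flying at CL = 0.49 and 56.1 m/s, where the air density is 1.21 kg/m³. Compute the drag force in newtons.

CD = 0.0269 + 0.0531 × 0.49² = 0.03965
D = ½ρv²S·CD = ½ × 1.21 × 56.1² × 17.5 × 0.03965 = 1320 N

D = 1320 N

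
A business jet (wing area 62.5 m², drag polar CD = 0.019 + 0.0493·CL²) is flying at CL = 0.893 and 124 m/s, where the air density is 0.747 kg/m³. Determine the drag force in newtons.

D = 20900 N

CD = 0.019 + 0.0493 × 0.893² = 0.05831
D = ½ρv²S·CD = ½ × 0.747 × 124² × 62.5 × 0.05831 = 20900 N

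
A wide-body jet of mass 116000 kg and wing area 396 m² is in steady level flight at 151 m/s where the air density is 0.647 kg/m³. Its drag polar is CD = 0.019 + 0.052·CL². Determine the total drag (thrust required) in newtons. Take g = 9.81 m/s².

In steady level flight, lift balances weight: W = mg = 116000 × 9.81 = 1.138×10^6 N.
q = ½ρv² = ½ × 0.647 × 151² = 7376 Pa.
CL = 2W/(ρv²S) = 2×1.138×10^6/(0.647×151²×396) = 0.3896.
CD = 0.019 + 0.052 × 0.3896² = 0.02689.
D = q·S·CD = 7376 × 396 × 0.02689 = 78550 N

D = 78600 N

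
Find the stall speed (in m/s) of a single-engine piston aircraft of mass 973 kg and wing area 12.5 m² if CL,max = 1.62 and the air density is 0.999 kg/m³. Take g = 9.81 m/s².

Stall occurs when L = W at CL,max. W = mg = 973 × 9.81 = 9545 N.
From L = ½ρV²S·CL,max = W: V_stall = √(2W/(ρSCL,max)) = √(2·9545/(0.999·12.5·1.62))
V_stall = √943.7 = 30.7 m/s

V_stall = 30.7 m/s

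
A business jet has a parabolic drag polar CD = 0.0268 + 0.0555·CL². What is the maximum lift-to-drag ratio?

For CD = CD0 + K·CL², (L/D)max occurs at CL* = √(CD0/K) and equals 1/(2√(K·CD0)).
(L/D)max = 1/(2√(0.0555 × 0.0268)) = 1/(2 × 0.03857) = 13

(L/D)max = 13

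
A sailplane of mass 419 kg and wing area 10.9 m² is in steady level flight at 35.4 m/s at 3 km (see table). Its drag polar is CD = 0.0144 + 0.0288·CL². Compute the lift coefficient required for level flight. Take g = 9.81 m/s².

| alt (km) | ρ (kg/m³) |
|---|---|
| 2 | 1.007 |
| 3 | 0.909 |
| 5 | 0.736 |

CL = 0.662

At 3 km, from the table: ρ = 0.909 kg/m³.
Level flight ⇒ L = W = m·g = 419 × 9.81 = 4110.4 N.
Dynamic pressure q = 0.5 × 0.909 × 35.4² = 569.6 Pa.
CL = W/(q·S) = 4110.4 / (569.6 × 10.9) = 0.6621.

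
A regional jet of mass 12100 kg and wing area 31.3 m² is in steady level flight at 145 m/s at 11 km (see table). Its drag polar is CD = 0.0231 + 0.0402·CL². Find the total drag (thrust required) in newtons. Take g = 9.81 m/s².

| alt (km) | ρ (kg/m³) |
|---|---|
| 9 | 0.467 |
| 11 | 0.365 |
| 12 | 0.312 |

D = 7490 N

At 11 km, from the table: ρ = 0.365 kg/m³.
Level flight ⇒ L = W = m·g = 12100 × 9.81 = 1.187×10^5 N.
q = ½ρv² = ½ × 0.365 × 145² = 3837 Pa.
CL = W/(q·S) = 1.187×10^5 / (3837 × 31.3) = 0.9884.
CD = 0.0231 + 0.0402 × 0.9884² = 0.06237.
D = q·S·CD = 3837 × 31.3 × 0.06237 = 7491 N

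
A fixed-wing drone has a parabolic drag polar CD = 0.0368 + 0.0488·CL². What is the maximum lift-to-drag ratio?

For CD = CD0 + K·CL², (L/D)max occurs at CL* = √(CD0/K) and equals 1/(2√(K·CD0)).
(L/D)max = 1/(2√(0.0488 × 0.0368)) = 1/(2 × 0.04238) = 11.8

(L/D)max = 11.8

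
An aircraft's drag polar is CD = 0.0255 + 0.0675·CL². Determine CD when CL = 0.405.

CD = 0.0366

CD = 0.0255 + 0.0675 × 0.405² = 0.0255 + 0.01107 = 0.0366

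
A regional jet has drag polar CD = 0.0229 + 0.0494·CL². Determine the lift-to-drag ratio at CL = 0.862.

L/D = 14.5

CD = 0.0229 + 0.0494 × 0.862² = 0.05961
L/D = CL/CD = 0.862 / 0.05961 = 14.5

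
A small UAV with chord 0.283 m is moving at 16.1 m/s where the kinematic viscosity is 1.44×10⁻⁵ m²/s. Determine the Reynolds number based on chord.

Re = 3.16×10^5

Re = v·c/ν = 16.1 × 0.283 / (1.44×10⁻⁵) = 3.16×10^5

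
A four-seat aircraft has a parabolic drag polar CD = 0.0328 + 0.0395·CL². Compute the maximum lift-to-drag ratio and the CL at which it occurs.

(L/D)max = 13.9, at CL = 0.911

For CD = CD0 + K·CL², (L/D)max occurs at CL* = √(CD0/K) and equals 1/(2√(K·CD0)).
(L/D)max = 1/(2√(0.0395 × 0.0328)) = 1/(2 × 0.03599) = 13.9
CL* = √(0.0328/0.0395) = 0.911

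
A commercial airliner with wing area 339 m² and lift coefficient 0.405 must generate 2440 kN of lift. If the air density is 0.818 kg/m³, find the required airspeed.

v = 208 m/s

L = ½ρv²S·CL ⇒ v = √(2L/(ρ·S·CL))
v = √(2 × 2.44×10^6 / (0.818 × 339 × 0.405)) = √43450 = 208 m/s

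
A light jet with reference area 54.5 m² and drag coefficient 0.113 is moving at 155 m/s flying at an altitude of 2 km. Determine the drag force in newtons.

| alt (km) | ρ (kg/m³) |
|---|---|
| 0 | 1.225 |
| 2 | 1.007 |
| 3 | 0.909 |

At 2 km, from the table: ρ = 1.007 kg/m³.
Dynamic pressure q = ½ρv² = ½ × 1.007 × 155² = 12100 Pa.
D = q·S·CD = 12100 × 54.5 × 0.113 = 74500 N ≈ 74.5 kN

D = 74500 N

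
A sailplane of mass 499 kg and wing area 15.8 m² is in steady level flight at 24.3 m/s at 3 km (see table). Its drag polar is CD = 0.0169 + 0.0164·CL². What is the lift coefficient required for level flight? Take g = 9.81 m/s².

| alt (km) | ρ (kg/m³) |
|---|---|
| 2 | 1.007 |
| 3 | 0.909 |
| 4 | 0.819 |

At 3 km, from the table: ρ = 0.909 kg/m³.
Weight W = mg = 499 × 9.81 = 4895.2 N; in level flight L = W.
q = ½ρv² = ½ × 0.909 × 24.3² = 268.4 Pa.
CL = W/(q·S) = 4895.2 / (268.4 × 15.8) = 1.154.

CL = 1.15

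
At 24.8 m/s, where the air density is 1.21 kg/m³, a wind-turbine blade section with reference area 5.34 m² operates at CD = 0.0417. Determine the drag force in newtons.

D = 82.9 N

Dynamic pressure q = ½ρv² = ½ × 1.21 × 24.8² = 372.1 Pa.
D = q·S·CD = 372.1 × 5.34 × 0.0417 = 82.9 N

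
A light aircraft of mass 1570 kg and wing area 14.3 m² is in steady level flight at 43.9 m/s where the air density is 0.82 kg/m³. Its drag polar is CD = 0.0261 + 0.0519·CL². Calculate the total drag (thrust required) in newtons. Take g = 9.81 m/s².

D = 1380 N

Weight W = mg = 1570 × 9.81 = 15402 N; in level flight L = W.
Dynamic pressure q = 0.5 × 0.82 × 43.9² = 790.2 Pa.
Required CL = L/(qS) = 15402/(790.2·14.3) = 1.363.
CD = 0.0261 + 0.0519 × 1.363² = 0.1225.
D = q·S·CD = 790.2 × 14.3 × 0.1225 = 1384 N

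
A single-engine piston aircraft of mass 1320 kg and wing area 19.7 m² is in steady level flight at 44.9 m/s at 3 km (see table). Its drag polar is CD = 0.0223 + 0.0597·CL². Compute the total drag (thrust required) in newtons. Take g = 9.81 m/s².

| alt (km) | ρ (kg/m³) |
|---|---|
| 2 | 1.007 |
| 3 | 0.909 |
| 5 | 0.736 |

D = 957 N

At 3 km, from the table: ρ = 0.909 kg/m³.
Level flight ⇒ L = W = m·g = 1320 × 9.81 = 12949 N.
q = ½ρv² = ½ × 0.909 × 44.9² = 916.3 Pa.
CL = W/(q·S) = 12949 / (916.3 × 19.7) = 0.7174.
CD = 0.0223 + 0.0597 × 0.7174² = 0.05302.
D = q·S·CD = 916.3 × 19.7 × 0.05302 = 957.1 N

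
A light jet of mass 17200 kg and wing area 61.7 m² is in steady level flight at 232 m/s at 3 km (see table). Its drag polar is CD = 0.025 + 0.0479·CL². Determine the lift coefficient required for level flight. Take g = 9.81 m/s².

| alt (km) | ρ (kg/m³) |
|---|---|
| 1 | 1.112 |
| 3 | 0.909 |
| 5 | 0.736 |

At 3 km, from the table: ρ = 0.909 kg/m³.
Level flight ⇒ L = W = m·g = 17200 × 9.81 = 1.6873×10^5 N.
q = ½ρv² = ½ × 0.909 × 232² = 24460 Pa.
CL = 2W/(ρv²S) = 2×1.6873×10^5/(0.909×232²×61.7) = 0.1118.

CL = 0.112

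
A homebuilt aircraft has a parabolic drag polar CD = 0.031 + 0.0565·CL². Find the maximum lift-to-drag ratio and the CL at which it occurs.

For CD = CD0 + K·CL², (L/D)max occurs at CL* = √(CD0/K) and equals 1/(2√(K·CD0)).
(L/D)max = 1/(2√(0.0565 × 0.031)) = 1/(2 × 0.04185) = 11.9
CL* = √(0.031/0.0565) = 0.741

(L/D)max = 11.9, at CL = 0.741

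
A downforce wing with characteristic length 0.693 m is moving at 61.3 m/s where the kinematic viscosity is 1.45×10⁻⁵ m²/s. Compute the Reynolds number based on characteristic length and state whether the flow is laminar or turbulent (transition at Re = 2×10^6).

Re = 2.93×10^6 (turbulent)

Re = v·c/ν = 61.3 × 0.693 / (1.45×10⁻⁵) = 2.93×10^6
Since 2.93×10^6 > 2×10^6, the flow is turbulent.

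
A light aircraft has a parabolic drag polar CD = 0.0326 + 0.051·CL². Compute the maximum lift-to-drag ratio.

(L/D)max = 12.3

For CD = CD0 + K·CL², (L/D)max occurs at CL* = √(CD0/K) and equals 1/(2√(K·CD0)).
(L/D)max = 1/(2√(0.051 × 0.0326)) = 1/(2 × 0.04077) = 12.3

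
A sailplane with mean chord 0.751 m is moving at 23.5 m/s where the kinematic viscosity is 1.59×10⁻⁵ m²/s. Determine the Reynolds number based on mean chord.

Re = 1.11×10^6

Re = v·c/ν = 23.5 × 0.751 / (1.59×10⁻⁵) = 1.11×10^6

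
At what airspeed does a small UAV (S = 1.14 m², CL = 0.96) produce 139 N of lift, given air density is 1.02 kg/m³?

L = ½ρv²S·CL ⇒ v = √(2L/(ρ·S·CL))
v = √(2 × 139 / (1.02 × 1.14 × 0.96)) = √249 = 15.8 m/s

v = 15.8 m/s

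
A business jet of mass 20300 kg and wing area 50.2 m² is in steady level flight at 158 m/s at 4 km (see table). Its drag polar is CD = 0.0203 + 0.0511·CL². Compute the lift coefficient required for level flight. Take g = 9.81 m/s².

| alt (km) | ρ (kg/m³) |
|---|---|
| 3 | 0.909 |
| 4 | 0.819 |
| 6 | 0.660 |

At 4 km, from the table: ρ = 0.819 kg/m³.
In steady level flight, lift balances weight: W = mg = 20300 × 9.81 = 1.9914×10^5 N.
Dynamic pressure q = 0.5 × 0.819 × 158² = 10220 Pa.
CL = W/(q·S) = 1.9914×10^5 / (10220 × 50.2) = 0.3881.

CL = 0.388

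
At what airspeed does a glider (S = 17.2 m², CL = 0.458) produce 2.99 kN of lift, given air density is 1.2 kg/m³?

L = ½ρv²S·CL ⇒ v = √(2L/(ρ·S·CL))
v = √(2 × 2990 / (1.2 × 17.2 × 0.458)) = √632.6 = 25.2 m/s

v = 25.2 m/s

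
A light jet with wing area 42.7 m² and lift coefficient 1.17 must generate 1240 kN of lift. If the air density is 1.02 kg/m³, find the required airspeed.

v = 221 m/s

L = ½ρv²S·CL ⇒ v = √(2L/(ρ·S·CL))
v = √(2 × 1.24×10^6 / (1.02 × 42.7 × 1.17)) = √48670 = 221 m/s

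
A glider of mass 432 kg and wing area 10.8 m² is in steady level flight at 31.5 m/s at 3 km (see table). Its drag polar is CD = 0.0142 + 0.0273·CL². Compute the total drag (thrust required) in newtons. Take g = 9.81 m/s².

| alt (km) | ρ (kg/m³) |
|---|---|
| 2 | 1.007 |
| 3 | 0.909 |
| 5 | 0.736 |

D = 170 N

At 3 km, from the table: ρ = 0.909 kg/m³.
Weight W = mg = 432 × 9.81 = 4237.9 N; in level flight L = W.
Dynamic pressure q = 0.5 × 0.909 × 31.5² = 451 Pa.
Required CL = L/(qS) = 4237.9/(451·10.8) = 0.8701.
CD = 0.0142 + 0.0273 × 0.8701² = 0.03487.
D = q·S·CD = 451 × 10.8 × 0.03487 = 169.8 N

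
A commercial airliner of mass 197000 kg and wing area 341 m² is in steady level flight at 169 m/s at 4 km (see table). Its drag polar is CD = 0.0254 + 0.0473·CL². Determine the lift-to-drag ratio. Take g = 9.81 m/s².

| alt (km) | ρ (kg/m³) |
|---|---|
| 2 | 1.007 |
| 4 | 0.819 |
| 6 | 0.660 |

L/D = 13.3

At 4 km, from the table: ρ = 0.819 kg/m³.
Weight W = mg = 197000 × 9.81 = 1.9326×10^6 N; in level flight L = W.
q = ½ρv² = ½ × 0.819 × 169² = 11700 Pa.
CL = W/(q·S) = 1.9326×10^6 / (11700 × 341) = 0.4846.
CD = 0.0254 + 0.0473 × 0.4846² = 0.03651.
L/D = CL/CD = 0.4846 / 0.03651 = 13.3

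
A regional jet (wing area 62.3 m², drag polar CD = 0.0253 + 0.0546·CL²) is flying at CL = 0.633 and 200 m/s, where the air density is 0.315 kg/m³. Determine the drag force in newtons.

CD = 0.0253 + 0.0546 × 0.633² = 0.04718
D = ½ρv²S·CD = ½ × 0.315 × 200² × 62.3 × 0.04718 = 18500 N

D = 18500 N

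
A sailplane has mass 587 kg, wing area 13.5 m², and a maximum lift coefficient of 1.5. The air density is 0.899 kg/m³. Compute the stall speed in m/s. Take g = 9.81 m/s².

At stall, lift equals weight: L = W = m·g = 587 × 9.81 = 5758 N.
From L = ½ρV²S·CL,max = W: V_stall = √(2W/(ρSCL,max)) = √(2·5758/(0.899·13.5·1.5))
V_stall = √632.6 = 25.2 m/s

V_stall = 25.2 m/s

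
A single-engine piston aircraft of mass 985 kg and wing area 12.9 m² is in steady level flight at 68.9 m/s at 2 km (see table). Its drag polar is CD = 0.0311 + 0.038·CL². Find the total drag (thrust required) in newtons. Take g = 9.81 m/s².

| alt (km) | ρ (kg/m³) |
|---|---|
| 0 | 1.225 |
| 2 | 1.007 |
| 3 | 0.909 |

D = 1070 N

At 2 km, from the table: ρ = 1.007 kg/m³.
In steady level flight, lift balances weight: W = mg = 985 × 9.81 = 9662.9 N.
q = ½ρv² = ½ × 1.007 × 68.9² = 2390 Pa.
CL = 2W/(ρv²S) = 2×9662.9/(1.007×68.9²×12.9) = 0.3134.
CD = 0.0311 + 0.038 × 0.3134² = 0.03483.
D = q·S·CD = 2390 × 12.9 × 0.03483 = 1074 N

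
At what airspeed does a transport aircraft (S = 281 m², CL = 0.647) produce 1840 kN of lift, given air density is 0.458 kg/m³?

L = ½ρv²S·CL ⇒ v = √(2L/(ρ·S·CL))
v = √(2 × 1.84×10^6 / (0.458 × 281 × 0.647)) = √44190 = 210 m/s

v = 210 m/s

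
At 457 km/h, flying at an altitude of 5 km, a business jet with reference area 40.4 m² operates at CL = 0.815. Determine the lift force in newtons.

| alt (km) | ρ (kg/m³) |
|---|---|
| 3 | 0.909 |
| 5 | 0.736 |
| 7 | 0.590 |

At 5 km, from the table: ρ = 0.736 kg/m³.
Convert speed: v = 457 km/h ÷ 3.6 = 126.9 m/s.
L = ½ρv²S·CL = ½ × 0.736 × 126.9² × 40.4 × 0.815 = 1.95×10^5 N ≈ 195 kN

L = 1.95×10^5 N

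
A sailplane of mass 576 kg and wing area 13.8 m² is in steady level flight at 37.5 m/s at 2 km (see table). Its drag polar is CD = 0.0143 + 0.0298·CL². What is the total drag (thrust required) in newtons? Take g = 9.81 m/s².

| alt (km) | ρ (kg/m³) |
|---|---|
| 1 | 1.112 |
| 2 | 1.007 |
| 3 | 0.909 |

D = 237 N

At 2 km, from the table: ρ = 1.007 kg/m³.
Weight W = mg = 576 × 9.81 = 5650.6 N; in level flight L = W.
q = ½ρv² = ½ × 1.007 × 37.5² = 708 Pa.
CL = W/(q·S) = 5650.6 / (708 × 13.8) = 0.5783.
CD = 0.0143 + 0.0298 × 0.5783² = 0.02427.
D = q·S·CD = 708 × 13.8 × 0.02427 = 237.1 N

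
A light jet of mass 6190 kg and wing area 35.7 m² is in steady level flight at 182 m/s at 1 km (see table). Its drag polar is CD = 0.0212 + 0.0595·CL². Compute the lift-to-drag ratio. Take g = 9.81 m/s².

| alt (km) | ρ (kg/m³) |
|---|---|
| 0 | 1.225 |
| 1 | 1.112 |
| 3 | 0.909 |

At 1 km, from the table: ρ = 1.112 kg/m³.
In steady level flight, lift balances weight: W = mg = 6190 × 9.81 = 60724 N.
q = ½ρv² = ½ × 1.112 × 182² = 18420 Pa.
Required CL = L/(qS) = 60724/(18420·35.7) = 0.09236.
CD = 0.0212 + 0.0595 × 0.09236² = 0.02171.
L/D = CL/CD = 0.09236 / 0.02171 = 4.25

L/D = 4.25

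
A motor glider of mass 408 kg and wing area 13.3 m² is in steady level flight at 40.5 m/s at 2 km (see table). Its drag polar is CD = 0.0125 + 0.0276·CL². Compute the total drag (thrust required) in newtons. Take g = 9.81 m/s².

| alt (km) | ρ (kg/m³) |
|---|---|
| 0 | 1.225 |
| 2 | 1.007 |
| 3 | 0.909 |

At 2 km, from the table: ρ = 1.007 kg/m³.
In steady level flight, lift balances weight: W = mg = 408 × 9.81 = 4002.5 N.
q = ½ρv² = ½ × 1.007 × 40.5² = 825.9 Pa.
CL = 2W/(ρv²S) = 2×4002.5/(1.007×40.5²×13.3) = 0.3644.
CD = 0.0125 + 0.0276 × 0.3644² = 0.01616.
D = q·S·CD = 825.9 × 13.3 × 0.01616 = 177.6 N

D = 178 N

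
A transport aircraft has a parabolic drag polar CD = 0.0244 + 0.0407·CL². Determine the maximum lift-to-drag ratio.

For CD = CD0 + K·CL², (L/D)max occurs at CL* = √(CD0/K) and equals 1/(2√(K·CD0)).
(L/D)max = 1/(2√(0.0407 × 0.0244)) = 1/(2 × 0.03151) = 15.9

(L/D)max = 15.9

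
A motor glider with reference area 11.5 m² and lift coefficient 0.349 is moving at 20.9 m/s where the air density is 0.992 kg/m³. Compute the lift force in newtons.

L = ½ρv²S·CL = ½ × 0.992 × 20.9² × 11.5 × 0.349 = 870 N

L = 870 N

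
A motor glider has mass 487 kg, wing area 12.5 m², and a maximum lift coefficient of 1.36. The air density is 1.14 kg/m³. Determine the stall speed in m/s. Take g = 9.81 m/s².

Stall occurs when L = W at CL,max. W = mg = 487 × 9.81 = 4777 N.
V_stall = √(2W/(ρ·S·CL,max)) = √(2 × 4777 / (1.14 × 12.5 × 1.36))
V_stall = √493 = 22.2 m/s

V_stall = 22.2 m/s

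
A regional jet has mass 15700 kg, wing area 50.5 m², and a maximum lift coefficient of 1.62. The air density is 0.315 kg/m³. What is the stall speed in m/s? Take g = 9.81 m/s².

V_stall = 109 m/s

Stall occurs when L = W at CL,max. W = mg = 15700 × 9.81 = 1.54×10^5 N.
From L = ½ρV²S·CL,max = W: V_stall = √(2W/(ρSCL,max)) = √(2·1.54×10^5/(0.315·50.5·1.62))
V_stall = √11950 = 109 m/s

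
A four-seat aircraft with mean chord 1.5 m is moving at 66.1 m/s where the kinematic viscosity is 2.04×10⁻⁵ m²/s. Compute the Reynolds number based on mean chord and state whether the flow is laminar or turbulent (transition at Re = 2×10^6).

Re = 4.86×10^6 (turbulent)

Re = v·c/ν = 66.1 × 1.5 / (2.04×10⁻⁵) = 4.86×10^6
Since 4.86×10^6 > 2×10^6, the flow is turbulent.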